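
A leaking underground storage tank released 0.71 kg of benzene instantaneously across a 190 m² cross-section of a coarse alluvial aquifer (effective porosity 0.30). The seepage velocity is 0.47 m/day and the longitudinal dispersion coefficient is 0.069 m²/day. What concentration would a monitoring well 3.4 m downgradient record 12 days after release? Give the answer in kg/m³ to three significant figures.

For an instantaneous plane source, C(x,t) = M/(n_e·A·√(4πDt)) · exp(−(x−vt)²/(4Dt)), with n_e·A the pore (flow) area.
Plume center vt = 0.47 × 12 = 5.64 m, so the well at 3.4 m is 2.24 m upgradient of the peak.
√(4πDt) = 3.226 m, giving peak height M/(n_e·A·√(4πDt)) = 0.71/(0.30 × 190 × 3.226) = 0.003861 kg/m³.
(x−vt)²/(4Dt) = (-2.24)²/(4 × 0.069 × 12) = 1.515; exp(−1.515) = 0.2198.
C = 0.003861 × 0.2198 = 0.000849 kg/m³.

0.000849 kg/m³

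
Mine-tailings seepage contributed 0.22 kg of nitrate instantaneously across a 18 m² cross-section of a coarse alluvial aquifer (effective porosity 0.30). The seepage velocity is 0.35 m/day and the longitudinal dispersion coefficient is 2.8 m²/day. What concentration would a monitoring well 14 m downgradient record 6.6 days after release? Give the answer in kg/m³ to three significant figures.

0.000421 kg/m³

For an instantaneous plane source, C(x,t) = M/(n_e·A·√(4πDt)) · exp(−(x−vt)²/(4Dt)), with n_e·A the pore (flow) area.
Plume center vt = 0.35 × 6.6 = 2.31 m, so the well at 14 m is 11.69 m downgradient of the peak.
√(4πDt) = 15.24 m, giving peak height M/(n_e·A·√(4πDt)) = 0.22/(0.30 × 18 × 15.24) = 0.002673 kg/m³.
(x−vt)²/(4Dt) = (11.69)²/(4 × 2.8 × 6.6) = 1.849; exp(−1.849) = 0.1574.
C = 0.002673 × 0.1574 = 0.000421 kg/m³.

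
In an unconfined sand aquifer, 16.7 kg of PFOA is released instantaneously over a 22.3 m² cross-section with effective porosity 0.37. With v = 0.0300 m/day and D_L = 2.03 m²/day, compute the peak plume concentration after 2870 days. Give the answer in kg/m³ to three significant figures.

The peak of an instantaneous 1D plume sits at x = vt; there the Gaussian factor is 1 and C_max = M/(n_e·A·√(4πDt)), where n_e·A is the pore area the mass is dissolved in.
√(4πDt) = √(4π × 2.03 × 2870) = 270.6 m, so C_max = 16.7/(0.37 × 22.3 × 270.6) = 0.00748 kg/m³.

0.00748 kg/m³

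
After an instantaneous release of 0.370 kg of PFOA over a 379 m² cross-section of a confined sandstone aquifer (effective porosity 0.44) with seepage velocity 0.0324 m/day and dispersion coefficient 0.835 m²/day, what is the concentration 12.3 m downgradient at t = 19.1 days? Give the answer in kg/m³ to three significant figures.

For an instantaneous plane source, C(x,t) = M/(n_e·A·√(4πDt)) · exp(−(x−vt)²/(4Dt)), with n_e·A the pore (flow) area.
Plume center vt = 0.0324 × 19.1 = 0.61884 m, so the well at 12.3 m is 11.68116 m downgradient of the peak.
√(4πDt) = 14.16 m, giving peak height M/(n_e·A·√(4πDt)) = 0.370/(0.44 × 379 × 14.16) = 0.0001567 kg/m³.
(x−vt)²/(4Dt) = (11.68116)²/(4 × 0.835 × 19.1) = 2.139; exp(−2.139) = 0.1178.
C = 0.0001567 × 0.1178 = 1.85e-05 kg/m³.

1.85e-05 kg/m³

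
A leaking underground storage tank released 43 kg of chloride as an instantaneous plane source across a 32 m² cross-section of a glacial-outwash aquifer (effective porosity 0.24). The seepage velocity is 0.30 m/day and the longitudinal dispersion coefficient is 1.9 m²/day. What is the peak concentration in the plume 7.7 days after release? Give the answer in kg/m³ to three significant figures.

0.413 kg/m³

The peak of an instantaneous 1D plume sits at x = vt; there the Gaussian factor is 1 and C_max = M/(n_e·A·√(4πDt)), where n_e·A is the pore area the mass is dissolved in.
√(4πDt) = √(4π × 1.9 × 7.7) = 13.56 m, so C_max = 43/(0.24 × 32 × 13.56) = 0.413 kg/m³.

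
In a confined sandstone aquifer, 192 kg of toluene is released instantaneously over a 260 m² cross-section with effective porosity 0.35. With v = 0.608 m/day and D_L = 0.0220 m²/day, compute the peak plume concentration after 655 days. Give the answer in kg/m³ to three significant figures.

0.157 kg/m³

The peak of an instantaneous 1D plume sits at x = vt; there the Gaussian factor is 1 and C_max = M/(n_e·A·√(4πDt)), where n_e·A is the pore area the mass is dissolved in.
√(4πDt) = √(4π × 0.0220 × 655) = 13.46 m, so C_max = 192/(0.35 × 260 × 13.46) = 0.157 kg/m³.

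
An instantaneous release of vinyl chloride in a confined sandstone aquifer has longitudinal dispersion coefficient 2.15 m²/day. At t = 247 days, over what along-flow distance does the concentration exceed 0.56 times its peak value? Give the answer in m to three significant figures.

70.2 m

The plume is Gaussian with σ = √(2Dt) = √(2 × 2.15 × 247) = 32.59 m.
C/C_peak = exp(−Δx²/(2σ²)) = 0.56 ⇒ Δx = σ·√(−2 ln 0.56) = 32.59 × 1.077 = 35.10 m.
Width = 2Δx = 70.2 m.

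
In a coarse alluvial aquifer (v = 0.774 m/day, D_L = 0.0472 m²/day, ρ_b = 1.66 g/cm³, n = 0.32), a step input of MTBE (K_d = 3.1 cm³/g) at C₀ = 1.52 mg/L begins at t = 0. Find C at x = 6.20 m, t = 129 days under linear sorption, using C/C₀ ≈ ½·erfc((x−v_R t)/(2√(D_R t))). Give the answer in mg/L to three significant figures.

0.513 mg/L

Retardation factor R = 1 + ρ_b·K_d/n = 1 + 1.66 × 3.1/0.32 = 17.08.
Sorption retards both mechanisms: v_R = v/R = 0.04532 m/day, D_R = D/R = 0.002763 m²/day.
v_R·t = 0.04532 × 129 = 5.84628 m; 2√(D_R t) = 1.194 m; argument = (6.20 − 5.84628)/1.194 = 0.2962.
C = C₀ × ½·erfc(0.2962) = 1.52 × 0.3376 = 0.513 mg/L.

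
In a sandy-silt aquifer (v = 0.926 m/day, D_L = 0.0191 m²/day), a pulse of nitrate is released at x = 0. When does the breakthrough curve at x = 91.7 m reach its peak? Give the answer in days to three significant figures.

For the 1D instantaneous-source solution, setting ∂C/∂t = 0 at fixed x gives v²t² + 2Dt − x² = 0, so t = (√(D² + v²x²) − D)/v².
√(D² + v²x²) = √(0.0191² + 0.926² × 91.7²) = 84.91; v² = 0.857476.
t = (84.91 − 0.0191)/0.857476 = 99.0 days (vs. the pure-advection estimate x/v = 99.0 d).

99.0 days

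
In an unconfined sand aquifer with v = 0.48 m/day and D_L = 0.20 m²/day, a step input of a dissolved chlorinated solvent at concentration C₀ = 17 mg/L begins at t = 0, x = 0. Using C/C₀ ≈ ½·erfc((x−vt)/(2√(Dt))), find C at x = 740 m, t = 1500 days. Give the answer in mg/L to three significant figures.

For a continuous step input, C/C₀ ≈ ½·erfc((x−vt)/(2√(Dt))).
vt = 0.48 × 1500 = 720 m and 2√(Dt) = 2√(0.20 × 1500) = 34.64 m.
Argument (x−vt)/(2√(Dt)) = (740 − 720)/34.64 = 0.5774; ½·erfc(0.5774) = 0.2071.
C = 17 × 0.2071 = 3.52 mg/L.

3.52 mg/L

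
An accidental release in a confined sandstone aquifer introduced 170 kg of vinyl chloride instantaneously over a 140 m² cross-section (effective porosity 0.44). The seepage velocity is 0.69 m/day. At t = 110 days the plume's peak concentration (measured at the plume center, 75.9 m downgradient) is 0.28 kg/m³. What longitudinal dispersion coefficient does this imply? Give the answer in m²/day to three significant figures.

0.0703 m²/day

At the plume center C_max = M/(n_e·A·√(4πDt)), so D = M²/(4πt·(n_e·A·C_max)²).
n_e·A·C_max = 0.44 × 140 × 0.28 = 17.25 kg/m.
D = 170²/(4π × 110 × 17.25²) = 0.0703 m²/day.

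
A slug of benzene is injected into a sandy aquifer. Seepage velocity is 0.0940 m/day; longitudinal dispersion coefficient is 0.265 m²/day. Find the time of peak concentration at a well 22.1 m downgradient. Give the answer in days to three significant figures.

For the 1D instantaneous-source solution, setting ∂C/∂t = 0 at fixed x gives v²t² + 2Dt − x² = 0, so t = (√(D² + v²x²) − D)/v².
√(D² + v²x²) = √(0.265² + 0.0940² × 22.1²) = 2.094; v² = 0.008836.
t = (2.094 − 0.265)/0.008836 = 207 days (vs. the pure-advection estimate x/v = 235 d).

207 days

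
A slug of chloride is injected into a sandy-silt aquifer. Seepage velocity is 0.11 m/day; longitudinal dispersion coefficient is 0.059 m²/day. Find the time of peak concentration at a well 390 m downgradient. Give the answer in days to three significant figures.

For the 1D instantaneous-source solution, setting ∂C/∂t = 0 at fixed x gives v²t² + 2Dt − x² = 0, so t = (√(D² + v²x²) − D)/v².
√(D² + v²x²) = √(0.059² + 0.11² × 390²) = 42.90; v² = 0.0121.
t = (42.90 − 0.059)/0.0121 = 3540 days (vs. the pure-advection estimate x/v = 3550 d).

3540 days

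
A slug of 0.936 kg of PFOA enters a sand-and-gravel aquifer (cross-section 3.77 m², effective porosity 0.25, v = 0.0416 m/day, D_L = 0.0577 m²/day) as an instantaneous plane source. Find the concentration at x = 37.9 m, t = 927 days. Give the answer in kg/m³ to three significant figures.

For an instantaneous plane source, C(x,t) = M/(n_e·A·√(4πDt)) · exp(−(x−vt)²/(4Dt)), with n_e·A the pore (flow) area.
Plume center vt = 0.0416 × 927 = 38.5632 m, so the well at 37.9 m is 0.6632 m upgradient of the peak.
√(4πDt) = 25.93 m, giving peak height M/(n_e·A·√(4πDt)) = 0.936/(0.25 × 3.77 × 25.93) = 0.03830 kg/m³.
(x−vt)²/(4Dt) = (-0.6632)²/(4 × 0.0577 × 927) = 0.002056; exp(−0.002056) = 0.9979.
C = 0.03830 × 0.9979 = 0.0382 kg/m³.

0.0382 kg/m³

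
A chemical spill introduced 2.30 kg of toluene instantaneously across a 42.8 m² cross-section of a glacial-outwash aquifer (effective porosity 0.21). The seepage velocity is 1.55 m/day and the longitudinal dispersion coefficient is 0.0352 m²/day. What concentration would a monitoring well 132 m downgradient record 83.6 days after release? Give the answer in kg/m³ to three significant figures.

For an instantaneous plane source, C(x,t) = M/(n_e·A·√(4πDt)) · exp(−(x−vt)²/(4Dt)), with n_e·A the pore (flow) area.
Plume center vt = 1.55 × 83.6 = 129.58 m, so the well at 132 m is 2.42 m downgradient of the peak.
√(4πDt) = 6.081 m, giving peak height M/(n_e·A·√(4πDt)) = 2.30/(0.21 × 42.8 × 6.081) = 0.04208 kg/m³.
(x−vt)²/(4Dt) = (2.42)²/(4 × 0.0352 × 83.6) = 0.4975; exp(−0.4975) = 0.6080.
C = 0.04208 × 0.6080 = 0.0256 kg/m³.

0.0256 kg/m³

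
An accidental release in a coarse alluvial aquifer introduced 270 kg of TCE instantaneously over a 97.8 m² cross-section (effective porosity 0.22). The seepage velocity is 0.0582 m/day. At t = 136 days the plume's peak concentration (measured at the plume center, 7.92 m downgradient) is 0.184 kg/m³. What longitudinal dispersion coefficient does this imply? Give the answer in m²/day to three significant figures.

At the plume center C_max = M/(n_e·A·√(4πDt)), so D = M²/(4πt·(n_e·A·C_max)²).
n_e·A·C_max = 0.22 × 97.8 × 0.184 = 3.959 kg/m.
D = 270²/(4π × 136 × 3.959²) = 2.72 m²/day.

2.72 m²/day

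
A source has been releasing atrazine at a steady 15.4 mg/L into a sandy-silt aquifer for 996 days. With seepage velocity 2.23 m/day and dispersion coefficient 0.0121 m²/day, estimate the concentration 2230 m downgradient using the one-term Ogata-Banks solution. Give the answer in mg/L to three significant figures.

0.533 mg/L

For a continuous step input, C/C₀ ≈ ½·erfc((x−vt)/(2√(Dt))).
vt = 2.23 × 996 = 2221.08 m and 2√(Dt) = 2√(0.0121 × 996) = 6.943 m.
Argument (x−vt)/(2√(Dt)) = (2230 − 2221.08)/6.943 = 1.285; ½·erfc(1.285) = 0.03459.
C = 15.4 × 0.03459 = 0.533 mg/L.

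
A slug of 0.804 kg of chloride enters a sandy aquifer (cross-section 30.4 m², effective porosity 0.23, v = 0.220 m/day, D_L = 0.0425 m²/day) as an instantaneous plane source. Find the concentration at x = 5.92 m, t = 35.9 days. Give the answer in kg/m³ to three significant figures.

0.0138 kg/m³

For an instantaneous plane source, C(x,t) = M/(n_e·A·√(4πDt)) · exp(−(x−vt)²/(4Dt)), with n_e·A the pore (flow) area.
Plume center vt = 0.220 × 35.9 = 7.898 m, so the well at 5.92 m is 1.978 m upgradient of the peak.
√(4πDt) = 4.379 m, giving peak height M/(n_e·A·√(4πDt)) = 0.804/(0.23 × 30.4 × 4.379) = 0.02626 kg/m³.
(x−vt)²/(4Dt) = (-1.978)²/(4 × 0.0425 × 35.9) = 0.6411; exp(−0.6411) = 0.5267.
C = 0.02626 × 0.5267 = 0.0138 kg/m³.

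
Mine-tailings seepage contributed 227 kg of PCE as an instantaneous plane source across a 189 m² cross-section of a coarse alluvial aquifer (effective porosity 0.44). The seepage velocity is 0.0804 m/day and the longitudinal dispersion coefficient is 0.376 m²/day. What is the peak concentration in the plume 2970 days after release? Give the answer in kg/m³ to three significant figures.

The peak of an instantaneous 1D plume sits at x = vt; there the Gaussian factor is 1 and C_max = M/(n_e·A·√(4πDt)), where n_e·A is the pore area the mass is dissolved in.
√(4πDt) = √(4π × 0.376 × 2970) = 118.5 m, so C_max = 227/(0.44 × 189 × 118.5) = 0.0230 kg/m³.

0.0230 kg/m³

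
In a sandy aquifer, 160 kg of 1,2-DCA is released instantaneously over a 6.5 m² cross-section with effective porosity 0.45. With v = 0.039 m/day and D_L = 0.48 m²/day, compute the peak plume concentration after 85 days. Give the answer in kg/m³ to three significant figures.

2.42 kg/m³

The peak of an instantaneous 1D plume sits at x = vt; there the Gaussian factor is 1 and C_max = M/(n_e·A·√(4πDt)), where n_e·A is the pore area the mass is dissolved in.
√(4πDt) = √(4π × 0.48 × 85) = 22.64 m, so C_max = 160/(0.45 × 6.5 × 22.64) = 2.42 kg/m³.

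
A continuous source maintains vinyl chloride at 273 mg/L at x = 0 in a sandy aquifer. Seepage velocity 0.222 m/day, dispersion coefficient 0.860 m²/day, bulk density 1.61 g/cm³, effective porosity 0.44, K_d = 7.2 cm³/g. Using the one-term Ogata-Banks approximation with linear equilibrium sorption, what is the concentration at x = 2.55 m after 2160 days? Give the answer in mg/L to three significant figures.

Retardation factor R = 1 + ρ_b·K_d/n = 1 + 1.61 × 7.2/0.44 = 27.35.
Sorption retards both mechanisms: v_R = v/R = 0.008117 m/day, D_R = D/R = 0.03144 m²/day.
v_R·t = 0.008117 × 2160 = 17.53272 m; 2√(D_R t) = 16.48 m; argument = (2.55 − 17.53272)/16.48 = -0.9091.
C = C₀ × ½·erfc(-0.9091) = 273 × 0.9007 = 246 mg/L.

246 mg/L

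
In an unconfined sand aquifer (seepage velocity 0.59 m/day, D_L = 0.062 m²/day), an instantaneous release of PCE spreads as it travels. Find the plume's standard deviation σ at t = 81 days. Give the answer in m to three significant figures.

3.17 m

Dispersive spreading gives a Gaussian with σ² = 2Dt; advection only shifts the center.
σ = √(2 × 0.062 × 81) = 3.17 m.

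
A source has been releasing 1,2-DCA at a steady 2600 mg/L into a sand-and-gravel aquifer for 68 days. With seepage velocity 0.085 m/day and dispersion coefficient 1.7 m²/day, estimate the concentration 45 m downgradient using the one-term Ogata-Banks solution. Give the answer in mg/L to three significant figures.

12.9 mg/L

For a continuous step input, C/C₀ ≈ ½·erfc((x−vt)/(2√(Dt))).
vt = 0.085 × 68 = 5.78 m and 2√(Dt) = 2√(1.7 × 68) = 21.50 m.
Argument (x−vt)/(2√(Dt)) = (45 − 5.78)/21.50 = 1.824; ½·erfc(1.824) = 0.004947.
C = 2600 × 0.004947 = 12.9 mg/L.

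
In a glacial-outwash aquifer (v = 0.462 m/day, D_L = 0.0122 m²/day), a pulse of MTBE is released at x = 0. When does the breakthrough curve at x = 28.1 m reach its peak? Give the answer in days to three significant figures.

60.8 days

For the 1D instantaneous-source solution, setting ∂C/∂t = 0 at fixed x gives v²t² + 2Dt − x² = 0, so t = (√(D² + v²x²) − D)/v².
√(D² + v²x²) = √(0.0122² + 0.462² × 28.1²) = 12.98; v² = 0.213444.
t = (12.98 − 0.0122)/0.213444 = 60.8 days (vs. the pure-advection estimate x/v = 60.8 d).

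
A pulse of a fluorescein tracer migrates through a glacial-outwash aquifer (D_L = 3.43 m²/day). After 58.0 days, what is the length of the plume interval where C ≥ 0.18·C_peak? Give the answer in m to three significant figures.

73.9 m

The plume is Gaussian with σ = √(2Dt) = √(2 × 3.43 × 58.0) = 19.95 m.
C/C_peak = exp(−Δx²/(2σ²)) = 0.18 ⇒ Δx = σ·√(−2 ln 0.18) = 19.95 × 1.852 = 36.95 m.
Width = 2Δx = 73.9 m.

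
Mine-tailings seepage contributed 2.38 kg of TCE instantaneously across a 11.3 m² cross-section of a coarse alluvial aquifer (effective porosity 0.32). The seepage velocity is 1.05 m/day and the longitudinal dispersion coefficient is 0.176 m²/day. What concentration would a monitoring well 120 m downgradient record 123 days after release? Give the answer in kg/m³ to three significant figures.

0.0152 kg/m³

For an instantaneous plane source, C(x,t) = M/(n_e·A·√(4πDt)) · exp(−(x−vt)²/(4Dt)), with n_e·A the pore (flow) area.
Plume center vt = 1.05 × 123 = 129.15 m, so the well at 120 m is 9.15 m upgradient of the peak.
√(4πDt) = 16.49 m, giving peak height M/(n_e·A·√(4πDt)) = 2.38/(0.32 × 11.3 × 16.49) = 0.03991 kg/m³.
(x−vt)²/(4Dt) = (-9.15)²/(4 × 0.176 × 123) = 0.9669; exp(−0.9669) = 0.3803.
C = 0.03991 × 0.3803 = 0.0152 kg/m³.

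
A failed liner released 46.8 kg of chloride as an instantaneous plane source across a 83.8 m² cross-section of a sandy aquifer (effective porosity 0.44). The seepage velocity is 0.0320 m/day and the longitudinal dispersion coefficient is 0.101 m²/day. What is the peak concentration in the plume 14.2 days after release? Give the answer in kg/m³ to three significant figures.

The peak of an instantaneous 1D plume sits at x = vt; there the Gaussian factor is 1 and C_max = M/(n_e·A·√(4πDt)), where n_e·A is the pore area the mass is dissolved in.
√(4πDt) = √(4π × 0.101 × 14.2) = 4.245 m, so C_max = 46.8/(0.44 × 83.8 × 4.245) = 0.299 kg/m³.

0.299 kg/m³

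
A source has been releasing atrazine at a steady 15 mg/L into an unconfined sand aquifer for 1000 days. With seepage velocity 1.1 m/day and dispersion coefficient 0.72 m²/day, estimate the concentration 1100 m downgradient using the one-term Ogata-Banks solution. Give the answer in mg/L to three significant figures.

7.50 mg/L

For a continuous step input, C/C₀ ≈ ½·erfc((x−vt)/(2√(Dt))).
vt = 1.1 × 1000 = 1100 m and 2√(Dt) = 2√(0.72 × 1000) = 53.67 m.
Argument (x−vt)/(2√(Dt)) = (1100 − 1100)/53.67 = 0; ½·erfc(0) = 0.5000.
C = 15 × 0.5000 = 7.50 mg/L.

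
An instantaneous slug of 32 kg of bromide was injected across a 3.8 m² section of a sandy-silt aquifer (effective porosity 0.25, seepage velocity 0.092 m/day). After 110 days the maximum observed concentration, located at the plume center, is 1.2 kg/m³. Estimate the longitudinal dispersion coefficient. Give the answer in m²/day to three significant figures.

At the plume center C_max = M/(n_e·A·√(4πDt)), so D = M²/(4πt·(n_e·A·C_max)²).
n_e·A·C_max = 0.25 × 3.8 × 1.2 = 1.140 kg/m.
D = 32²/(4π × 110 × 1.140²) = 0.570 m²/day.

0.570 m²/day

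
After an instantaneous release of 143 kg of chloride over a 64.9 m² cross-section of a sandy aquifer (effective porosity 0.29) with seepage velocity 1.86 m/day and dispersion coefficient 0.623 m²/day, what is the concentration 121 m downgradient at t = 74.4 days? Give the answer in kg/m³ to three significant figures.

For an instantaneous plane source, C(x,t) = M/(n_e·A·√(4πDt)) · exp(−(x−vt)²/(4Dt)), with n_e·A the pore (flow) area.
Plume center vt = 1.86 × 74.4 = 138.384 m, so the well at 121 m is 17.384 m upgradient of the peak.
√(4πDt) = 24.13 m, giving peak height M/(n_e·A·√(4πDt)) = 143/(0.29 × 64.9 × 24.13) = 0.3149 kg/m³.
(x−vt)²/(4Dt) = (-17.384)²/(4 × 0.623 × 74.4) = 1.630; exp(−1.630) = 0.1959.
C = 0.3149 × 0.1959 = 0.0617 kg/m³.

0.0617 kg/m³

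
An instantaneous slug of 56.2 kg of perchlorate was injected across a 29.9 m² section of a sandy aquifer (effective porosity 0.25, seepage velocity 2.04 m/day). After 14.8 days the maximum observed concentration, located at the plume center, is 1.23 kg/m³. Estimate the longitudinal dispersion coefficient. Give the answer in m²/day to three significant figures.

At the plume center C_max = M/(n_e·A·√(4πDt)), so D = M²/(4πt·(n_e·A·C_max)²).
n_e·A·C_max = 0.25 × 29.9 × 1.23 = 9.194 kg/m.
D = 56.2²/(4π × 14.8 × 9.194²) = 0.201 m²/day.

0.201 m²/day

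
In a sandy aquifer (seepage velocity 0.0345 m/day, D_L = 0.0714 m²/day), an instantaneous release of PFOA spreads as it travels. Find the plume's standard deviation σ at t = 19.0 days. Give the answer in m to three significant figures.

1.65 m

Dispersive spreading gives a Gaussian with σ² = 2Dt; advection only shifts the center.
σ = √(2 × 0.0714 × 19.0) = 1.65 m.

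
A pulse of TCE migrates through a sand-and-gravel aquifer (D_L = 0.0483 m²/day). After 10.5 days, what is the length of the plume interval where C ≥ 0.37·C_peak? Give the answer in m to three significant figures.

2.84 m

The plume is Gaussian with σ = √(2Dt) = √(2 × 0.0483 × 10.5) = 1.007 m.
C/C_peak = exp(−Δx²/(2σ²)) = 0.37 ⇒ Δx = σ·√(−2 ln 0.37) = 1.007 × 1.410 = 1.420 m.
Width = 2Δx = 2.84 m.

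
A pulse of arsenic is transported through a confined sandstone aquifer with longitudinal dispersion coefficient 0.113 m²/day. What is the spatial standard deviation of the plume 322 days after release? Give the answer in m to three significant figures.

Dispersive spreading gives a Gaussian with σ² = 2Dt; advection only shifts the center.
σ = √(2 × 0.113 × 322) = 8.53 m.

8.53 m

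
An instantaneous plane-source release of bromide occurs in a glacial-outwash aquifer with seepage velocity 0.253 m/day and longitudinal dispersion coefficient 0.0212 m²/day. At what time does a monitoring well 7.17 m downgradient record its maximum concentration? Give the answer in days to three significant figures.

For the 1D instantaneous-source solution, setting ∂C/∂t = 0 at fixed x gives v²t² + 2Dt − x² = 0, so t = (√(D² + v²x²) − D)/v².
√(D² + v²x²) = √(0.0212² + 0.253² × 7.17²) = 1.814; v² = 0.064009.
t = (1.814 − 0.0212)/0.064009 = 28.0 days (vs. the pure-advection estimate x/v = 28.3 d).

28.0 days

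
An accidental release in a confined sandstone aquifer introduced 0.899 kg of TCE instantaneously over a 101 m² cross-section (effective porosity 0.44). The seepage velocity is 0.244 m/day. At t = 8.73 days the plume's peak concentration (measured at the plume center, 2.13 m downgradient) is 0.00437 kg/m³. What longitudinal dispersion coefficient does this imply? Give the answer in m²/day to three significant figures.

0.195 m²/day

At the plume center C_max = M/(n_e·A·√(4πDt)), so D = M²/(4πt·(n_e·A·C_max)²).
n_e·A·C_max = 0.44 × 101 × 0.00437 = 0.1942 kg/m.
D = 0.899²/(4π × 8.73 × 0.1942²) = 0.195 m²/day.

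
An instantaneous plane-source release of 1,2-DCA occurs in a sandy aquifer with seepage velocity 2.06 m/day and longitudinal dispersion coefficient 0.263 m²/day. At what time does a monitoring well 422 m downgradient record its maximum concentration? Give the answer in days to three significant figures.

For the 1D instantaneous-source solution, setting ∂C/∂t = 0 at fixed x gives v²t² + 2Dt − x² = 0, so t = (√(D² + v²x²) − D)/v².
√(D² + v²x²) = √(0.263² + 2.06² × 422²) = 869.3; v² = 4.2436.
t = (869.3 − 0.263)/4.2436 = 205 days (vs. the pure-advection estimate x/v = 205 d).

205 days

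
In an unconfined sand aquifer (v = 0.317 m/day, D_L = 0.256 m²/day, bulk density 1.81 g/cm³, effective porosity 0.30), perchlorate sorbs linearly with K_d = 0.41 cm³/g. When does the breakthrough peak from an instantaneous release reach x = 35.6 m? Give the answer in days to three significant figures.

381 days

Retardation factor R = 1 + ρ_b·K_d/n = 1 + 1.81 × 0.41/0.30 = 3.474.
Sorption retards both mechanisms: v_R = v/R = 0.09125 m/day, D_R = D/R = 0.07369 m²/day.
Peak time from v_R²t² + 2D_R t − x² = 0: t = (√(D_R² + v_R²x²) − D_R)/v_R².
√(D_R² + v_R²x²) = √(0.07369² + 0.09125² × 35.6²) = 3.249; v_R² = 0.008327.
t = (3.249 − 0.07369)/0.008327 = 381 days.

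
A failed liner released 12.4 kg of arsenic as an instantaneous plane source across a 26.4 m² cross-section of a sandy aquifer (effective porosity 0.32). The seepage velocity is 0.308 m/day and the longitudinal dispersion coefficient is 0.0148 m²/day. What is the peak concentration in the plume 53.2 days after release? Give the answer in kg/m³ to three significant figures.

The peak of an instantaneous 1D plume sits at x = vt; there the Gaussian factor is 1 and C_max = M/(n_e·A·√(4πDt)), where n_e·A is the pore area the mass is dissolved in.
√(4πDt) = √(4π × 0.0148 × 53.2) = 3.146 m, so C_max = 12.4/(0.32 × 26.4 × 3.146) = 0.467 kg/m³.

0.467 kg/m³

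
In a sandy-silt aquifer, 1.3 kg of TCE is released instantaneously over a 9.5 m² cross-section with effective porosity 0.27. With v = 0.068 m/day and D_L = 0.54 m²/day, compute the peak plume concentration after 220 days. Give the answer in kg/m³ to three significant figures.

The peak of an instantaneous 1D plume sits at x = vt; there the Gaussian factor is 1 and C_max = M/(n_e·A·√(4πDt)), where n_e·A is the pore area the mass is dissolved in.
√(4πDt) = √(4π × 0.54 × 220) = 38.64 m, so C_max = 1.3/(0.27 × 9.5 × 38.64) = 0.0131 kg/m³.

0.0131 kg/m³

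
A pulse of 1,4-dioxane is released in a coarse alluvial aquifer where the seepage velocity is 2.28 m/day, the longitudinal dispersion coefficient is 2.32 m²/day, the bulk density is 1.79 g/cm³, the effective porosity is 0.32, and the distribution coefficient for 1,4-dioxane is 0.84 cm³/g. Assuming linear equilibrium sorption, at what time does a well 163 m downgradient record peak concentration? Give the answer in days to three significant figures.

405 days

Retardation factor R = 1 + ρ_b·K_d/n = 1 + 1.79 × 0.84/0.32 = 5.699.
Sorption retards both mechanisms: v_R = v/R = 0.4001 m/day, D_R = D/R = 0.4071 m²/day.
Peak time from v_R²t² + 2D_R t − x² = 0: t = (√(D_R² + v_R²x²) − D_R)/v_R².
√(D_R² + v_R²x²) = √(0.4071² + 0.4001² × 163²) = 65.22; v_R² = 0.1601.
t = (65.22 − 0.4071)/0.1601 = 405 days.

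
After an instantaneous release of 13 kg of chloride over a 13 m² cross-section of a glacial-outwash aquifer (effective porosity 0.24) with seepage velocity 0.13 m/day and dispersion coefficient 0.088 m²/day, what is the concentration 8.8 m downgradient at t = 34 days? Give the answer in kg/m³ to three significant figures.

0.137 kg/m³

For an instantaneous plane source, C(x,t) = M/(n_e·A·√(4πDt)) · exp(−(x−vt)²/(4Dt)), with n_e·A the pore (flow) area.
Plume center vt = 0.13 × 34 = 4.42 m, so the well at 8.8 m is 4.38 m downgradient of the peak.
√(4πDt) = 6.132 m, giving peak height M/(n_e·A·√(4πDt)) = 13/(0.24 × 13 × 6.132) = 0.6795 kg/m³.
(x−vt)²/(4Dt) = (4.38)²/(4 × 0.088 × 34) = 1.603; exp(−1.603) = 0.2013.
C = 0.6795 × 0.2013 = 0.137 kg/m³.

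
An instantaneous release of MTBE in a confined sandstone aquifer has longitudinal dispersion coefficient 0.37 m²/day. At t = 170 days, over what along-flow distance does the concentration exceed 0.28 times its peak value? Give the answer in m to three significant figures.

35.8 m

The plume is Gaussian with σ = √(2Dt) = √(2 × 0.37 × 170) = 11.22 m.
C/C_peak = exp(−Δx²/(2σ²)) = 0.28 ⇒ Δx = σ·√(−2 ln 0.28) = 11.22 × 1.596 = 17.91 m.
Width = 2Δx = 35.8 m.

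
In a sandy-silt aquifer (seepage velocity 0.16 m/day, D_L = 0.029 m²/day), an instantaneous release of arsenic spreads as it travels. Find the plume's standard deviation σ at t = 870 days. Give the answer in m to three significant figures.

7.10 m

Dispersive spreading gives a Gaussian with σ² = 2Dt; advection only shifts the center.
σ = √(2 × 0.029 × 870) = 7.10 m.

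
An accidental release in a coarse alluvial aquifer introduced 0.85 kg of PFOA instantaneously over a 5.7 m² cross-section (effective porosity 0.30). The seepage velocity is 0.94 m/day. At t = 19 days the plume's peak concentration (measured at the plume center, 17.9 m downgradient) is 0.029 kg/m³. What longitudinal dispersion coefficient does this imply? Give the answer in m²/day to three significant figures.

1.23 m²/day

At the plume center C_max = M/(n_e·A·√(4πDt)), so D = M²/(4πt·(n_e·A·C_max)²).
n_e·A·C_max = 0.30 × 5.7 × 0.029 = 0.04959 kg/m.
D = 0.85²/(4π × 19 × 0.04959²) = 1.23 m²/day.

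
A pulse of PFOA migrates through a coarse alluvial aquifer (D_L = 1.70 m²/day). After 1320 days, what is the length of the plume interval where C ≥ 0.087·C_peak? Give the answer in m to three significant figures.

The plume is Gaussian with σ = √(2Dt) = √(2 × 1.70 × 1320) = 66.99 m.
C/C_peak = exp(−Δx²/(2σ²)) = 0.087 ⇒ Δx = σ·√(−2 ln 0.087) = 66.99 × 2.210 = 148.0 m.
Width = 2Δx = 296 m.

296 m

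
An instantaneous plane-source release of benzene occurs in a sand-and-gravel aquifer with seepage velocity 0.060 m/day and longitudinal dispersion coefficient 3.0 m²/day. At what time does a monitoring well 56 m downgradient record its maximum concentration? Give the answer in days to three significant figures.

418 days

For the 1D instantaneous-source solution, setting ∂C/∂t = 0 at fixed x gives v²t² + 2Dt − x² = 0, so t = (√(D² + v²x²) − D)/v².
√(D² + v²x²) = √(3.0² + 0.060² × 56²) = 4.504; v² = 0.0036.
t = (4.504 − 3.0)/0.0036 = 418 days (vs. the pure-advection estimate x/v = 933 d).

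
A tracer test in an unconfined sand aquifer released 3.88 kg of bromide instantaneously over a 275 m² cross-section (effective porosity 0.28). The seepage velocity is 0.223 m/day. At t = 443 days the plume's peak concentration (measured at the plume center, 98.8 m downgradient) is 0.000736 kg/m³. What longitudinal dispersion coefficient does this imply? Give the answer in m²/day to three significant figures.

At the plume center C_max = M/(n_e·A·√(4πDt)), so D = M²/(4πt·(n_e·A·C_max)²).
n_e·A·C_max = 0.28 × 275 × 0.000736 = 0.05667 kg/m.
D = 3.88²/(4π × 443 × 0.05667²) = 0.842 m²/day.

0.842 m²/day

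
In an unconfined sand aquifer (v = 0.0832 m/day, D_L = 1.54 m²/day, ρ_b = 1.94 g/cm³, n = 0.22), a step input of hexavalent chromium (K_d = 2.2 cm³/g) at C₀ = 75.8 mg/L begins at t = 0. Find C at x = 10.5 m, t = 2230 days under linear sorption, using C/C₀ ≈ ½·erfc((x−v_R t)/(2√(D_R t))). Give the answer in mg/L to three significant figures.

Retardation factor R = 1 + ρ_b·K_d/n = 1 + 1.94 × 2.2/0.22 = 20.40.
Sorption retards both mechanisms: v_R = v/R = 0.004078 m/day, D_R = D/R = 0.07549 m²/day.
v_R·t = 0.004078 × 2230 = 9.09394 m; 2√(D_R t) = 25.95 m; argument = (10.5 − 9.09394)/25.95 = 0.05418.
C = C₀ × ½·erfc(0.05418) = 75.8 × 0.4695 = 35.6 mg/L.

35.6 mg/L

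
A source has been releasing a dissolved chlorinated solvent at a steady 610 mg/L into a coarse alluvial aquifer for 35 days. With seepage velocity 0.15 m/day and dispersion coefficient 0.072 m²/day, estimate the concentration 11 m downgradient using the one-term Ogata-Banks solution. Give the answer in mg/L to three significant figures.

For a continuous step input, C/C₀ ≈ ½·erfc((x−vt)/(2√(Dt))).
vt = 0.15 × 35 = 5.25 m and 2√(Dt) = 2√(0.072 × 35) = 3.175 m.
Argument (x−vt)/(2√(Dt)) = (11 − 5.25)/3.175 = 1.811; ½·erfc(1.811) = 0.005216.
C = 610 × 0.005216 = 3.18 mg/L.

3.18 mg/L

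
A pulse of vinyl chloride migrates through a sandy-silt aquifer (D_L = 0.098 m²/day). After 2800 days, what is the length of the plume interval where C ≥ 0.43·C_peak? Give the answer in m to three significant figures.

The plume is Gaussian with σ = √(2Dt) = √(2 × 0.098 × 2800) = 23.43 m.
C/C_peak = exp(−Δx²/(2σ²)) = 0.43 ⇒ Δx = σ·√(−2 ln 0.43) = 23.43 × 1.299 = 30.44 m.
Width = 2Δx = 60.9 m.

60.9 m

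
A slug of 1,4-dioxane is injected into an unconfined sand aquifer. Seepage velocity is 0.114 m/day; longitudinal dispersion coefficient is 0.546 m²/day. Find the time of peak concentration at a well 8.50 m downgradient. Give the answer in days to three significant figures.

43.6 days

For the 1D instantaneous-source solution, setting ∂C/∂t = 0 at fixed x gives v²t² + 2Dt − x² = 0, so t = (√(D² + v²x²) − D)/v².
√(D² + v²x²) = √(0.546² + 0.114² × 8.50²) = 1.112; v² = 0.012996.
t = (1.112 − 0.546)/0.012996 = 43.6 days (vs. the pure-advection estimate x/v = 74.6 d).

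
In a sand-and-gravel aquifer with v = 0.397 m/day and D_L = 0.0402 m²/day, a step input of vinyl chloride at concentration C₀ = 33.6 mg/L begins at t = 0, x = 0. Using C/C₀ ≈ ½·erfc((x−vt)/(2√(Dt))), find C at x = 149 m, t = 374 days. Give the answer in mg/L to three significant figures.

For a continuous step input, C/C₀ ≈ ½·erfc((x−vt)/(2√(Dt))).
vt = 0.397 × 374 = 148.478 m and 2√(Dt) = 2√(0.0402 × 374) = 7.755 m.
Argument (x−vt)/(2√(Dt)) = (149 − 148.478)/7.755 = 0.06731; ½·erfc(0.06731) = 0.4621.
C = 33.6 × 0.4621 = 15.5 mg/L.

15.5 mg/L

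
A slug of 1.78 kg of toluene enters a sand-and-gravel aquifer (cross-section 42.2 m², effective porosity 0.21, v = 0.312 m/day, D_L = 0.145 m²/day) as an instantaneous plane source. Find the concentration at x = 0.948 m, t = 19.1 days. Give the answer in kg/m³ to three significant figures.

0.00353 kg/m³

For an instantaneous plane source, C(x,t) = M/(n_e·A·√(4πDt)) · exp(−(x−vt)²/(4Dt)), with n_e·A the pore (flow) area.
Plume center vt = 0.312 × 19.1 = 5.9592 m, so the well at 0.948 m is 5.0112 m upgradient of the peak.
√(4πDt) = 5.899 m, giving peak height M/(n_e·A·√(4πDt)) = 1.78/(0.21 × 42.2 × 5.899) = 0.03405 kg/m³.
(x−vt)²/(4Dt) = (-5.0112)²/(4 × 0.145 × 19.1) = 2.267; exp(−2.267) = 0.1036.
C = 0.03405 × 0.1036 = 0.00353 kg/m³.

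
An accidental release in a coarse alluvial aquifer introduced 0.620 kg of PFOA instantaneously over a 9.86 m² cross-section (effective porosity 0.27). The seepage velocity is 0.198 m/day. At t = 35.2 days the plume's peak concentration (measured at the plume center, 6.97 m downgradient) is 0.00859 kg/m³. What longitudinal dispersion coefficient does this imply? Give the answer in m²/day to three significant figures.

At the plume center C_max = M/(n_e·A·√(4πDt)), so D = M²/(4πt·(n_e·A·C_max)²).
n_e·A·C_max = 0.27 × 9.86 × 0.00859 = 0.02287 kg/m.
D = 0.620²/(4π × 35.2 × 0.02287²) = 1.66 m²/day.

1.66 m²/day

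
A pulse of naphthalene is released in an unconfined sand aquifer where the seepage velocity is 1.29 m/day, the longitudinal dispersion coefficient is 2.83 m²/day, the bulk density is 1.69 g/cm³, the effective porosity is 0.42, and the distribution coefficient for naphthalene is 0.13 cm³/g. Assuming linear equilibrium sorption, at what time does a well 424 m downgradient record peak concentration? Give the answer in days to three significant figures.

Retardation factor R = 1 + ρ_b·K_d/n = 1 + 1.69 × 0.13/0.42 = 1.523.
Sorption retards both mechanisms: v_R = v/R = 0.8470 m/day, D_R = D/R = 1.858 m²/day.
Peak time from v_R²t² + 2D_R t − x² = 0: t = (√(D_R² + v_R²x²) − D_R)/v_R².
√(D_R² + v_R²x²) = √(1.858² + 0.8470² × 424²) = 359.1; v_R² = 0.7174.
t = (359.1 − 1.858)/0.7174 = 498 days.

498 days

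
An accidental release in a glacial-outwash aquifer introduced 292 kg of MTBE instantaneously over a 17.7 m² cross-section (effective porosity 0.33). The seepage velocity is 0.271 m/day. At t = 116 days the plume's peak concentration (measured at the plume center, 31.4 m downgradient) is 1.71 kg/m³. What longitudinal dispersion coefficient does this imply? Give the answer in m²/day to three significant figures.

At the plume center C_max = M/(n_e·A·√(4πDt)), so D = M²/(4πt·(n_e·A·C_max)²).
n_e·A·C_max = 0.33 × 17.7 × 1.71 = 9.988 kg/m.
D = 292²/(4π × 116 × 9.988²) = 0.586 m²/day.

0.586 m²/day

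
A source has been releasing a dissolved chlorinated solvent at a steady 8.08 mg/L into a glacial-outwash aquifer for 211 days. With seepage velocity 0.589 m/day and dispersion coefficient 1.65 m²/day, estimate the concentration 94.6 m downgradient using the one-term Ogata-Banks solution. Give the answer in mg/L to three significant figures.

7.03 mg/L

For a continuous step input, C/C₀ ≈ ½·erfc((x−vt)/(2√(Dt))).
vt = 0.589 × 211 = 124.279 m and 2√(Dt) = 2√(1.65 × 211) = 37.32 m.
Argument (x−vt)/(2√(Dt)) = (94.6 − 124.279)/37.32 = -0.7953; ½·erfc(-0.7953) = 0.8696.
C = 8.08 × 0.8696 = 7.03 mg/L.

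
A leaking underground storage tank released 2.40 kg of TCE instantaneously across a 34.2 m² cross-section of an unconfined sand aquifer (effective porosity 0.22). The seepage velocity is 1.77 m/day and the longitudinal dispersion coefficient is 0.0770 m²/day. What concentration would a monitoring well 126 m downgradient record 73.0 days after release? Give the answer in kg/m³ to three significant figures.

0.0240 kg/m³

For an instantaneous plane source, C(x,t) = M/(n_e·A·√(4πDt)) · exp(−(x−vt)²/(4Dt)), with n_e·A the pore (flow) area.
Plume center vt = 1.77 × 73.0 = 129.21 m, so the well at 126 m is 3.21 m upgradient of the peak.
√(4πDt) = 8.404 m, giving peak height M/(n_e·A·√(4πDt)) = 2.40/(0.22 × 34.2 × 8.404) = 0.03796 kg/m³.
(x−vt)²/(4Dt) = (-3.21)²/(4 × 0.0770 × 73.0) = 0.4583; exp(−0.4583) = 0.6324.
C = 0.03796 × 0.6324 = 0.0240 kg/m³.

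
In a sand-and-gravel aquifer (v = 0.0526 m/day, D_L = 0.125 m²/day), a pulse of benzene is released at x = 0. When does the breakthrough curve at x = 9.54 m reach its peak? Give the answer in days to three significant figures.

For the 1D instantaneous-source solution, setting ∂C/∂t = 0 at fixed x gives v²t² + 2Dt − x² = 0, so t = (√(D² + v²x²) − D)/v².
√(D² + v²x²) = √(0.125² + 0.0526² × 9.54²) = 0.5171; v² = 0.00276676.
t = (0.5171 − 0.125)/0.00276676 = 142 days (vs. the pure-advection estimate x/v = 181 d).

142 days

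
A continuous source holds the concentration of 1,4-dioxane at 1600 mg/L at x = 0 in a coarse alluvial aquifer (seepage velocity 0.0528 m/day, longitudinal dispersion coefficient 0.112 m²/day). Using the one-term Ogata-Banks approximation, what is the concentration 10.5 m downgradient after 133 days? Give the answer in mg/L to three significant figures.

419 mg/L

For a continuous step input, C/C₀ ≈ ½·erfc((x−vt)/(2√(Dt))).
vt = 0.0528 × 133 = 7.0224 m and 2√(Dt) = 2√(0.112 × 133) = 7.719 m.
Argument (x−vt)/(2√(Dt)) = (10.5 − 7.0224)/7.719 = 0.4505; ½·erfc(0.4505) = 0.2620.
C = 1600 × 0.2620 = 419 mg/L.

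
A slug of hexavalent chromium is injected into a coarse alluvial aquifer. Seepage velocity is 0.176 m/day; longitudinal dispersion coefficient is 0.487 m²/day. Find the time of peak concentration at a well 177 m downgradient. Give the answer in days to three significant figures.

990 days

For the 1D instantaneous-source solution, setting ∂C/∂t = 0 at fixed x gives v²t² + 2Dt − x² = 0, so t = (√(D² + v²x²) − D)/v².
√(D² + v²x²) = √(0.487² + 0.176² × 177²) = 31.16; v² = 0.030976.
t = (31.16 − 0.487)/0.030976 = 990 days (vs. the pure-advection estimate x/v = 1010 d).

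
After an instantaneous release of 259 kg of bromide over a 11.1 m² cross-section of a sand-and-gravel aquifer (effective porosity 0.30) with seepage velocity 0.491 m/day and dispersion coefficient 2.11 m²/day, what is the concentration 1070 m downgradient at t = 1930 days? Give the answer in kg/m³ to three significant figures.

For an instantaneous plane source, C(x,t) = M/(n_e·A·√(4πDt)) · exp(−(x−vt)²/(4Dt)), with n_e·A the pore (flow) area.
Plume center vt = 0.491 × 1930 = 947.63 m, so the well at 1070 m is 122.37 m downgradient of the peak.
√(4πDt) = 226.2 m, giving peak height M/(n_e·A·√(4πDt)) = 259/(0.30 × 11.1 × 226.2) = 0.3438 kg/m³.
(x−vt)²/(4Dt) = (122.37)²/(4 × 2.11 × 1930) = 0.9193; exp(−0.9193) = 0.3988.
C = 0.3438 × 0.3988 = 0.137 kg/m³.

0.137 kg/m³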